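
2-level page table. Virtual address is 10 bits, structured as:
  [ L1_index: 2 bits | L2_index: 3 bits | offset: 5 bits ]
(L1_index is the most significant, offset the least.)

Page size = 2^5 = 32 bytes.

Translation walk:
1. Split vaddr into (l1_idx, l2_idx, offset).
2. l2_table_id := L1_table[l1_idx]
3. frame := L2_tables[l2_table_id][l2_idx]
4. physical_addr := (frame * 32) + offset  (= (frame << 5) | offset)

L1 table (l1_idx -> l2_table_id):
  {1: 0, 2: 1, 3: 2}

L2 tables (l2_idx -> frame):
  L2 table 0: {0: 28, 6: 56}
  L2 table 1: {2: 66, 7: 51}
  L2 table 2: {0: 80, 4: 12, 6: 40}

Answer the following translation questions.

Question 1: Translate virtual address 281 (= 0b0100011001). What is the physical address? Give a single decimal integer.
vaddr = 281 = 0b0100011001
Split: l1_idx=1, l2_idx=0, offset=25
L1[1] = 0
L2[0][0] = 28
paddr = 28 * 32 + 25 = 921

Answer: 921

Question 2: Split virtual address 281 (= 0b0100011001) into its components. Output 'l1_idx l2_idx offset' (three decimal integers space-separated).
vaddr = 281 = 0b0100011001
  top 2 bits -> l1_idx = 1
  next 3 bits -> l2_idx = 0
  bottom 5 bits -> offset = 25

Answer: 1 0 25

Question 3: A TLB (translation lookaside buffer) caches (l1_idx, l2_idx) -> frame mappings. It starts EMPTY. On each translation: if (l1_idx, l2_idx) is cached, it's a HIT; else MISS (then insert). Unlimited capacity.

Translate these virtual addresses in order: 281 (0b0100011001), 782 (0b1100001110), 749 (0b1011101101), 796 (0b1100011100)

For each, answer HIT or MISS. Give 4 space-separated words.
Answer: MISS MISS MISS HIT

Derivation:
vaddr=281: (1,0) not in TLB -> MISS, insert
vaddr=782: (3,0) not in TLB -> MISS, insert
vaddr=749: (2,7) not in TLB -> MISS, insert
vaddr=796: (3,0) in TLB -> HIT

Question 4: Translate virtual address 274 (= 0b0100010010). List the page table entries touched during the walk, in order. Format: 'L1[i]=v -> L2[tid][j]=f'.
Answer: L1[1]=0 -> L2[0][0]=28

Derivation:
vaddr = 274 = 0b0100010010
Split: l1_idx=1, l2_idx=0, offset=18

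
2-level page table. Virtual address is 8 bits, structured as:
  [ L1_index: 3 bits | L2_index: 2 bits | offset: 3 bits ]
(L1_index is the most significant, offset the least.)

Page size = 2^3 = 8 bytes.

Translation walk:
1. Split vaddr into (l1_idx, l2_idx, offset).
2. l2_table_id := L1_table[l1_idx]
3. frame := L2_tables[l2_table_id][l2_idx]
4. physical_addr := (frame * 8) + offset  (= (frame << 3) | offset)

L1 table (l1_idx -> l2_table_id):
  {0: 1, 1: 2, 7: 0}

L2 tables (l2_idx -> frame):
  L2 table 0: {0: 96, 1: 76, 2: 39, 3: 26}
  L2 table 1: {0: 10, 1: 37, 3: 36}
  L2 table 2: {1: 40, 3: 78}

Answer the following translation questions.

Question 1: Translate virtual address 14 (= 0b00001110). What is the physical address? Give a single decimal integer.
vaddr = 14 = 0b00001110
Split: l1_idx=0, l2_idx=1, offset=6
L1[0] = 1
L2[1][1] = 37
paddr = 37 * 8 + 6 = 302

Answer: 302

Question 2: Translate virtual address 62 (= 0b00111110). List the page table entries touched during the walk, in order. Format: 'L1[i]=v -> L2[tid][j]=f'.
vaddr = 62 = 0b00111110
Split: l1_idx=1, l2_idx=3, offset=6

Answer: L1[1]=2 -> L2[2][3]=78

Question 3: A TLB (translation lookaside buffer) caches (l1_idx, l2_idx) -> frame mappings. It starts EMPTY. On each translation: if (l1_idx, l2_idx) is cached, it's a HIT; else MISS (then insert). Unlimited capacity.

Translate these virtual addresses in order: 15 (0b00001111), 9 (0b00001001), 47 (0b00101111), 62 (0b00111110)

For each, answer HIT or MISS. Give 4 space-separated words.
vaddr=15: (0,1) not in TLB -> MISS, insert
vaddr=9: (0,1) in TLB -> HIT
vaddr=47: (1,1) not in TLB -> MISS, insert
vaddr=62: (1,3) not in TLB -> MISS, insert

Answer: MISS HIT MISS MISS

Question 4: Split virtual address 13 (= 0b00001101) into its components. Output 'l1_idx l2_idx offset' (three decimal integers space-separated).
vaddr = 13 = 0b00001101
  top 3 bits -> l1_idx = 0
  next 2 bits -> l2_idx = 1
  bottom 3 bits -> offset = 5

Answer: 0 1 5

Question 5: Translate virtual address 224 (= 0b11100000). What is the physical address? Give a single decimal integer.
Answer: 768

Derivation:
vaddr = 224 = 0b11100000
Split: l1_idx=7, l2_idx=0, offset=0
L1[7] = 0
L2[0][0] = 96
paddr = 96 * 8 + 0 = 768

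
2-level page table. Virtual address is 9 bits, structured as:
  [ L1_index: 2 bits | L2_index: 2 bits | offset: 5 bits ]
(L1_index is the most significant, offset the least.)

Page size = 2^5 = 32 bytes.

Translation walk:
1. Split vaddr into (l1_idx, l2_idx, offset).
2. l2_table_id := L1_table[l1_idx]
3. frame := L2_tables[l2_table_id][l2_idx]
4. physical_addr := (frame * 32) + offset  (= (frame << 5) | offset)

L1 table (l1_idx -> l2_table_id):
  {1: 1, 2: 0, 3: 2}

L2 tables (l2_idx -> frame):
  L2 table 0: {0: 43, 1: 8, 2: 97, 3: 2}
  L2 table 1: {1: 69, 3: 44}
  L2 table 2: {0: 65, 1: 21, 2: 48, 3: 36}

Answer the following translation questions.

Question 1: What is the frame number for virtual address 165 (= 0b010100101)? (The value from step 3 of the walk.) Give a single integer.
Answer: 69

Derivation:
vaddr = 165: l1_idx=1, l2_idx=1
L1[1] = 1; L2[1][1] = 69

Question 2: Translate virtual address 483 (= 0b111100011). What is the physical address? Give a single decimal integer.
vaddr = 483 = 0b111100011
Split: l1_idx=3, l2_idx=3, offset=3
L1[3] = 2
L2[2][3] = 36
paddr = 36 * 32 + 3 = 1155

Answer: 1155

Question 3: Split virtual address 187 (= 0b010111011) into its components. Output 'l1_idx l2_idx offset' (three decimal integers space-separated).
Answer: 1 1 27

Derivation:
vaddr = 187 = 0b010111011
  top 2 bits -> l1_idx = 1
  next 2 bits -> l2_idx = 1
  bottom 5 bits -> offset = 27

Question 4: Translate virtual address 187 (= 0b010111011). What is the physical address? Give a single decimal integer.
vaddr = 187 = 0b010111011
Split: l1_idx=1, l2_idx=1, offset=27
L1[1] = 1
L2[1][1] = 69
paddr = 69 * 32 + 27 = 2235

Answer: 2235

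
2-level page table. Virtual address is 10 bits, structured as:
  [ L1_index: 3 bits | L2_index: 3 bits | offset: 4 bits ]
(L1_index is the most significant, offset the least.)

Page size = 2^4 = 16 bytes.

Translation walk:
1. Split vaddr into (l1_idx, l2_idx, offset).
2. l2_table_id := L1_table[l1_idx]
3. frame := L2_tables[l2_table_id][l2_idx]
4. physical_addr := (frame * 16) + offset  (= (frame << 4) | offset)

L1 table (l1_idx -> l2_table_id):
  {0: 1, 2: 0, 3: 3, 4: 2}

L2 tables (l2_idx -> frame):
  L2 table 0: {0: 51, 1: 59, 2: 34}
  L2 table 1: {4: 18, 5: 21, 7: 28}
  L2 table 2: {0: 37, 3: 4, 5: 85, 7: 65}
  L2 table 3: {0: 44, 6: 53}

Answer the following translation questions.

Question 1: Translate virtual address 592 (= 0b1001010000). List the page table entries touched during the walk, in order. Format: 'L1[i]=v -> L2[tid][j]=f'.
Answer: L1[4]=2 -> L2[2][5]=85

Derivation:
vaddr = 592 = 0b1001010000
Split: l1_idx=4, l2_idx=5, offset=0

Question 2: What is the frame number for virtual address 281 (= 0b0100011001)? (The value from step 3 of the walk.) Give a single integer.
Answer: 59

Derivation:
vaddr = 281: l1_idx=2, l2_idx=1
L1[2] = 0; L2[0][1] = 59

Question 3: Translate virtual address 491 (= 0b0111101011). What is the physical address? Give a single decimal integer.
Answer: 859

Derivation:
vaddr = 491 = 0b0111101011
Split: l1_idx=3, l2_idx=6, offset=11
L1[3] = 3
L2[3][6] = 53
paddr = 53 * 16 + 11 = 859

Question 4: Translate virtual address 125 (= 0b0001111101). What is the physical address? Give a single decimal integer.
Answer: 461

Derivation:
vaddr = 125 = 0b0001111101
Split: l1_idx=0, l2_idx=7, offset=13
L1[0] = 1
L2[1][7] = 28
paddr = 28 * 16 + 13 = 461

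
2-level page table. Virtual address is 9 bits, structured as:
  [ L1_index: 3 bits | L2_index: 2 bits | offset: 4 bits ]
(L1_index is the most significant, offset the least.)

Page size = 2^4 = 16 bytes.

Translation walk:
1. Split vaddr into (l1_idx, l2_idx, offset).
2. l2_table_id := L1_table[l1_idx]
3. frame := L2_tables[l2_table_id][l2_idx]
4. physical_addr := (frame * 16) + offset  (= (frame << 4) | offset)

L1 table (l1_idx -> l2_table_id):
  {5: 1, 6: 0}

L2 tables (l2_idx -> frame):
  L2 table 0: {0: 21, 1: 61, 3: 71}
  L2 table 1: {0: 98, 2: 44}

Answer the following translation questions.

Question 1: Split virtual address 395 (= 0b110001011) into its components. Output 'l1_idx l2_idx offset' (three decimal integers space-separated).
vaddr = 395 = 0b110001011
  top 3 bits -> l1_idx = 6
  next 2 bits -> l2_idx = 0
  bottom 4 bits -> offset = 11

Answer: 6 0 11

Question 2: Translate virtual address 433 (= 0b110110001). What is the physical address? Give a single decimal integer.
Answer: 1137

Derivation:
vaddr = 433 = 0b110110001
Split: l1_idx=6, l2_idx=3, offset=1
L1[6] = 0
L2[0][3] = 71
paddr = 71 * 16 + 1 = 1137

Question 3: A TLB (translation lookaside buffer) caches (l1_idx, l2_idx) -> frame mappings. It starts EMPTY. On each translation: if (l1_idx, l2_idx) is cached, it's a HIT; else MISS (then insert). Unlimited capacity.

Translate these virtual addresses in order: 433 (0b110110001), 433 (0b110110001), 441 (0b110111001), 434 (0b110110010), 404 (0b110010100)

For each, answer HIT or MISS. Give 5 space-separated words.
vaddr=433: (6,3) not in TLB -> MISS, insert
vaddr=433: (6,3) in TLB -> HIT
vaddr=441: (6,3) in TLB -> HIT
vaddr=434: (6,3) in TLB -> HIT
vaddr=404: (6,1) not in TLB -> MISS, insert

Answer: MISS HIT HIT HIT MISS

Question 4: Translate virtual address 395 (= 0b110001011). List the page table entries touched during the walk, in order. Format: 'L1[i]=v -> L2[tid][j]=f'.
Answer: L1[6]=0 -> L2[0][0]=21

Derivation:
vaddr = 395 = 0b110001011
Split: l1_idx=6, l2_idx=0, offset=11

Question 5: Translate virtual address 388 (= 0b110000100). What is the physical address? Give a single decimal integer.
vaddr = 388 = 0b110000100
Split: l1_idx=6, l2_idx=0, offset=4
L1[6] = 0
L2[0][0] = 21
paddr = 21 * 16 + 4 = 340

Answer: 340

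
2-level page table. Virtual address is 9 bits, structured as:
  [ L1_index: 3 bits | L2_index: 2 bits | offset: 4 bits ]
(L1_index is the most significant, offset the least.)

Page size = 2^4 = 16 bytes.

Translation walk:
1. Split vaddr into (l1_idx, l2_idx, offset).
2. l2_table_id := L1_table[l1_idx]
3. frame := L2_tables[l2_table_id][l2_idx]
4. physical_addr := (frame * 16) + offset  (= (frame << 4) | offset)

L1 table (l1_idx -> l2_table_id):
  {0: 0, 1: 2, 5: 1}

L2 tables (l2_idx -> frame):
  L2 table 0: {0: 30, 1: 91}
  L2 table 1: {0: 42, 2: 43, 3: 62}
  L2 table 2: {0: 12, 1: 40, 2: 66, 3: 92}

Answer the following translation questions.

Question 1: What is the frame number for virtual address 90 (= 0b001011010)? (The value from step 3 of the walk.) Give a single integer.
vaddr = 90: l1_idx=1, l2_idx=1
L1[1] = 2; L2[2][1] = 40

Answer: 40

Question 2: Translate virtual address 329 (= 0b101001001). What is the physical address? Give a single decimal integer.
vaddr = 329 = 0b101001001
Split: l1_idx=5, l2_idx=0, offset=9
L1[5] = 1
L2[1][0] = 42
paddr = 42 * 16 + 9 = 681

Answer: 681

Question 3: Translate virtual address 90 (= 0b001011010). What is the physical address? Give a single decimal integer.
Answer: 650

Derivation:
vaddr = 90 = 0b001011010
Split: l1_idx=1, l2_idx=1, offset=10
L1[1] = 2
L2[2][1] = 40
paddr = 40 * 16 + 10 = 650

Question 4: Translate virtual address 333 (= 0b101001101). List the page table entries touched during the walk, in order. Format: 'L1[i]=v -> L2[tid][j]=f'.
vaddr = 333 = 0b101001101
Split: l1_idx=5, l2_idx=0, offset=13

Answer: L1[5]=1 -> L2[1][0]=42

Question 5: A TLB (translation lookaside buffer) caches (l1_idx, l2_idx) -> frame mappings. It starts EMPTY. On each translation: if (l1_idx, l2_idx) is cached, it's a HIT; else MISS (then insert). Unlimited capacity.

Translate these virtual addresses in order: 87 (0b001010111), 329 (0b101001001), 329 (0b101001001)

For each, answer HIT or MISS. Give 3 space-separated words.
vaddr=87: (1,1) not in TLB -> MISS, insert
vaddr=329: (5,0) not in TLB -> MISS, insert
vaddr=329: (5,0) in TLB -> HIT

Answer: MISS MISS HIT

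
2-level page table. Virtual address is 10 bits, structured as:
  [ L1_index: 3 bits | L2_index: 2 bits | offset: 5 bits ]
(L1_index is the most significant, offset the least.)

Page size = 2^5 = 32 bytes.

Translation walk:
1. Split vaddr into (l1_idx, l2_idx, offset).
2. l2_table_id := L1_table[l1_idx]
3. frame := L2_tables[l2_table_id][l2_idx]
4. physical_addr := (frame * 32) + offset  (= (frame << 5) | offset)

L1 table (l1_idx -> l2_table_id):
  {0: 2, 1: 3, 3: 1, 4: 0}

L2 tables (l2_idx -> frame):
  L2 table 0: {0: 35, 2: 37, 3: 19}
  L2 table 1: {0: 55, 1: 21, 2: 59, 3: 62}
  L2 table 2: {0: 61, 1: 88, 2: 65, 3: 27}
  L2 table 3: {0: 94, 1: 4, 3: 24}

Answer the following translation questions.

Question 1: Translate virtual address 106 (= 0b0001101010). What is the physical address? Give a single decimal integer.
vaddr = 106 = 0b0001101010
Split: l1_idx=0, l2_idx=3, offset=10
L1[0] = 2
L2[2][3] = 27
paddr = 27 * 32 + 10 = 874

Answer: 874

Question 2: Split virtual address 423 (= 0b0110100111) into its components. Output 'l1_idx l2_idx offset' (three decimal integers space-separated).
Answer: 3 1 7

Derivation:
vaddr = 423 = 0b0110100111
  top 3 bits -> l1_idx = 3
  next 2 bits -> l2_idx = 1
  bottom 5 bits -> offset = 7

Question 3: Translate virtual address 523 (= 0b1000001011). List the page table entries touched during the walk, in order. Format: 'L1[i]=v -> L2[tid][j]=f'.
vaddr = 523 = 0b1000001011
Split: l1_idx=4, l2_idx=0, offset=11

Answer: L1[4]=0 -> L2[0][0]=35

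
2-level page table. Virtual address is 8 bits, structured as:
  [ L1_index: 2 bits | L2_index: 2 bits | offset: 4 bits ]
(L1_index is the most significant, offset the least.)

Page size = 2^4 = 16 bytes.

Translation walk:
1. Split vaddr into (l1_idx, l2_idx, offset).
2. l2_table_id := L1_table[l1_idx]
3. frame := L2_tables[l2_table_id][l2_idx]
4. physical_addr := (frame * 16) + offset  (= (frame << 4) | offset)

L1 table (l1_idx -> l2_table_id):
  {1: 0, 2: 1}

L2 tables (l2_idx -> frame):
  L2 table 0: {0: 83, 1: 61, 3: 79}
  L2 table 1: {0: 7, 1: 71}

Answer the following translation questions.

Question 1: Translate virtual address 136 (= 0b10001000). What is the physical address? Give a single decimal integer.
vaddr = 136 = 0b10001000
Split: l1_idx=2, l2_idx=0, offset=8
L1[2] = 1
L2[1][0] = 7
paddr = 7 * 16 + 8 = 120

Answer: 120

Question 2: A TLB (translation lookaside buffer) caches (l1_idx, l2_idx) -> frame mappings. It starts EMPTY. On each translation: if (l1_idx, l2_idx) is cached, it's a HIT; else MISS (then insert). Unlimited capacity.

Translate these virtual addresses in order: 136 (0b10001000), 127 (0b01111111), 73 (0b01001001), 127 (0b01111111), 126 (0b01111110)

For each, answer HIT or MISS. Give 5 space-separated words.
Answer: MISS MISS MISS HIT HIT

Derivation:
vaddr=136: (2,0) not in TLB -> MISS, insert
vaddr=127: (1,3) not in TLB -> MISS, insert
vaddr=73: (1,0) not in TLB -> MISS, insert
vaddr=127: (1,3) in TLB -> HIT
vaddr=126: (1,3) in TLB -> HIT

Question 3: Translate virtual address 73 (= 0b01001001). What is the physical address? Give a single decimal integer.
vaddr = 73 = 0b01001001
Split: l1_idx=1, l2_idx=0, offset=9
L1[1] = 0
L2[0][0] = 83
paddr = 83 * 16 + 9 = 1337

Answer: 1337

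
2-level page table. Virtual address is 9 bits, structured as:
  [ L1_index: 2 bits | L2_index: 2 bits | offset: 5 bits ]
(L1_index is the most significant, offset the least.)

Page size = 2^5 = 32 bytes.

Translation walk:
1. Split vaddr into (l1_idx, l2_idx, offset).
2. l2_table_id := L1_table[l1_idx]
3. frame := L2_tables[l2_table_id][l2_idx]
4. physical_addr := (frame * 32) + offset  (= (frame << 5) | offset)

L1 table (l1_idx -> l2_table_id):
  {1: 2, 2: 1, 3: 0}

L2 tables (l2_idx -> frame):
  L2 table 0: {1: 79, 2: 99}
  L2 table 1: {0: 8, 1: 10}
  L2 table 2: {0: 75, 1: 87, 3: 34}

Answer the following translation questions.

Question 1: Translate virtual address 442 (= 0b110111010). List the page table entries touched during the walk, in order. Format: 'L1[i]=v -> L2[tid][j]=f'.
vaddr = 442 = 0b110111010
Split: l1_idx=3, l2_idx=1, offset=26

Answer: L1[3]=0 -> L2[0][1]=79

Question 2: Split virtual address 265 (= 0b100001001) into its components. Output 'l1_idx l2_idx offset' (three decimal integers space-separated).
vaddr = 265 = 0b100001001
  top 2 bits -> l1_idx = 2
  next 2 bits -> l2_idx = 0
  bottom 5 bits -> offset = 9

Answer: 2 0 9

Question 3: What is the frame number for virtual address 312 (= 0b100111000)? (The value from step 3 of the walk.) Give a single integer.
vaddr = 312: l1_idx=2, l2_idx=1
L1[2] = 1; L2[1][1] = 10

Answer: 10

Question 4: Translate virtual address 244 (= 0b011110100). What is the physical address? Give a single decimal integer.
vaddr = 244 = 0b011110100
Split: l1_idx=1, l2_idx=3, offset=20
L1[1] = 2
L2[2][3] = 34
paddr = 34 * 32 + 20 = 1108

Answer: 1108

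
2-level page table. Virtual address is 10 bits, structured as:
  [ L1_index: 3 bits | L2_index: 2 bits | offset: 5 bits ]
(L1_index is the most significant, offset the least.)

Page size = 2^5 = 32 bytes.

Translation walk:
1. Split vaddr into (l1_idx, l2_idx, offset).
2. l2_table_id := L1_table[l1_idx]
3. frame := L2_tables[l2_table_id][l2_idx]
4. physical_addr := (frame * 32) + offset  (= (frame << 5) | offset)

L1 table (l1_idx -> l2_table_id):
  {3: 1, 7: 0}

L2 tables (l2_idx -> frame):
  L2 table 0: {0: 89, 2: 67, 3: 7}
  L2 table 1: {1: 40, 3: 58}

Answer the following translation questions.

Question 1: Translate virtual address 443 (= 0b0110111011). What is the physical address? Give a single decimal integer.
vaddr = 443 = 0b0110111011
Split: l1_idx=3, l2_idx=1, offset=27
L1[3] = 1
L2[1][1] = 40
paddr = 40 * 32 + 27 = 1307

Answer: 1307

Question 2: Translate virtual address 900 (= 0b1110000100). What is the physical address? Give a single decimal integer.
vaddr = 900 = 0b1110000100
Split: l1_idx=7, l2_idx=0, offset=4
L1[7] = 0
L2[0][0] = 89
paddr = 89 * 32 + 4 = 2852

Answer: 2852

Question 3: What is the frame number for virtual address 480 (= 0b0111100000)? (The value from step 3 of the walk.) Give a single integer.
vaddr = 480: l1_idx=3, l2_idx=3
L1[3] = 1; L2[1][3] = 58

Answer: 58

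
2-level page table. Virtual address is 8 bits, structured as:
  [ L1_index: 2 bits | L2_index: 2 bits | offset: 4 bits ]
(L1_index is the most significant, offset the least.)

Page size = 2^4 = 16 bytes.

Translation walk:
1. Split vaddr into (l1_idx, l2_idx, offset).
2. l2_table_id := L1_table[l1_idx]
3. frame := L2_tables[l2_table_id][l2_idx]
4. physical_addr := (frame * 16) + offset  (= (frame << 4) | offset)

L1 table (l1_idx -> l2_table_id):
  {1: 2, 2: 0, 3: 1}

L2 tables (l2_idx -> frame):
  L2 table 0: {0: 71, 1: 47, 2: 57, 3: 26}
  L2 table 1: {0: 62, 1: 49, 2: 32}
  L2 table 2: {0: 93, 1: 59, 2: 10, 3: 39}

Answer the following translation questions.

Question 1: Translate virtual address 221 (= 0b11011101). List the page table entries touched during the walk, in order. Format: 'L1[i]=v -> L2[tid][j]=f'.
vaddr = 221 = 0b11011101
Split: l1_idx=3, l2_idx=1, offset=13

Answer: L1[3]=1 -> L2[1][1]=49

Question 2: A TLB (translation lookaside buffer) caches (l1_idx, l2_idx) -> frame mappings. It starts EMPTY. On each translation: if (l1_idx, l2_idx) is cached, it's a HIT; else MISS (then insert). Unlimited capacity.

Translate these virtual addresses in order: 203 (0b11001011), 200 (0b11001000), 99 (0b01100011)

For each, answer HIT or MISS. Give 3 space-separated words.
vaddr=203: (3,0) not in TLB -> MISS, insert
vaddr=200: (3,0) in TLB -> HIT
vaddr=99: (1,2) not in TLB -> MISS, insert

Answer: MISS HIT MISS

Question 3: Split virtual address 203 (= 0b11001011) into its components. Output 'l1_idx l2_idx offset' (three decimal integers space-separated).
vaddr = 203 = 0b11001011
  top 2 bits -> l1_idx = 3
  next 2 bits -> l2_idx = 0
  bottom 4 bits -> offset = 11

Answer: 3 0 11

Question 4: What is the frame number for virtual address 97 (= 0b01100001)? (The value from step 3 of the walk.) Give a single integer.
Answer: 10

Derivation:
vaddr = 97: l1_idx=1, l2_idx=2
L1[1] = 2; L2[2][2] = 10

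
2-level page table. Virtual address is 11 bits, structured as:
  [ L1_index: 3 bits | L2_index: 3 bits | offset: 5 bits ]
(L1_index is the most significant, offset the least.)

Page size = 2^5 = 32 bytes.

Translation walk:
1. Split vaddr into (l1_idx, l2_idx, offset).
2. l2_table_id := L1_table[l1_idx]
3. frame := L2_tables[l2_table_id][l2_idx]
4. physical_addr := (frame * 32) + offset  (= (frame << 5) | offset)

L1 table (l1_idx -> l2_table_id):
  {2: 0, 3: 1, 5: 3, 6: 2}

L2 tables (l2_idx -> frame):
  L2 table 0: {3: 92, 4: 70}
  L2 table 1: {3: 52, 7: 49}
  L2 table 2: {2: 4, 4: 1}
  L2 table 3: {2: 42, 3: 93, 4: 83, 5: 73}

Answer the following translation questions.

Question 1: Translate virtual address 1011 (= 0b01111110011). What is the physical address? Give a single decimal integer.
vaddr = 1011 = 0b01111110011
Split: l1_idx=3, l2_idx=7, offset=19
L1[3] = 1
L2[1][7] = 49
paddr = 49 * 32 + 19 = 1587

Answer: 1587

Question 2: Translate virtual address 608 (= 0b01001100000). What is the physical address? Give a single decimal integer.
vaddr = 608 = 0b01001100000
Split: l1_idx=2, l2_idx=3, offset=0
L1[2] = 0
L2[0][3] = 92
paddr = 92 * 32 + 0 = 2944

Answer: 2944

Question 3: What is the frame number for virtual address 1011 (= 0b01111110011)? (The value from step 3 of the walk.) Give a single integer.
Answer: 49

Derivation:
vaddr = 1011: l1_idx=3, l2_idx=7
L1[3] = 1; L2[1][7] = 49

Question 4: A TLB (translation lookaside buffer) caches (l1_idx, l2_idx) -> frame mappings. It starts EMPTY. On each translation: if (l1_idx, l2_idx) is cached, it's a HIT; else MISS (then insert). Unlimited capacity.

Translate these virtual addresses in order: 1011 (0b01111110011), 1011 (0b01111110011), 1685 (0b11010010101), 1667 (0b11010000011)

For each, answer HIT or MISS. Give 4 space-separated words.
Answer: MISS HIT MISS HIT

Derivation:
vaddr=1011: (3,7) not in TLB -> MISS, insert
vaddr=1011: (3,7) in TLB -> HIT
vaddr=1685: (6,4) not in TLB -> MISS, insert
vaddr=1667: (6,4) in TLB -> HIT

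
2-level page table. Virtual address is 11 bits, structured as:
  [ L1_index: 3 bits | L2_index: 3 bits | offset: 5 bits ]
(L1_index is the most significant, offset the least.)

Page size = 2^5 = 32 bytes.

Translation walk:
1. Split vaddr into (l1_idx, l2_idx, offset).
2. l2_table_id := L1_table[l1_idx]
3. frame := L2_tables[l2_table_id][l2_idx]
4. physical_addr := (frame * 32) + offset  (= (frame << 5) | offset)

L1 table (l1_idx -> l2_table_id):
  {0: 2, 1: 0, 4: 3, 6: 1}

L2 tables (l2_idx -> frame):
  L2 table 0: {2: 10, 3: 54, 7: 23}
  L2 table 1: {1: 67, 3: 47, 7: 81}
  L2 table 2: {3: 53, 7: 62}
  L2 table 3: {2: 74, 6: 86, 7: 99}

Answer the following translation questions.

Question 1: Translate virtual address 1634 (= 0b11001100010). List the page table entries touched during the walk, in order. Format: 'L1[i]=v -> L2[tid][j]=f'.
Answer: L1[6]=1 -> L2[1][3]=47

Derivation:
vaddr = 1634 = 0b11001100010
Split: l1_idx=6, l2_idx=3, offset=2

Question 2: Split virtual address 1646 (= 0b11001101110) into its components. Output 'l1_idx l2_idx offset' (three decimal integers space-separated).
vaddr = 1646 = 0b11001101110
  top 3 bits -> l1_idx = 6
  next 3 bits -> l2_idx = 3
  bottom 5 bits -> offset = 14

Answer: 6 3 14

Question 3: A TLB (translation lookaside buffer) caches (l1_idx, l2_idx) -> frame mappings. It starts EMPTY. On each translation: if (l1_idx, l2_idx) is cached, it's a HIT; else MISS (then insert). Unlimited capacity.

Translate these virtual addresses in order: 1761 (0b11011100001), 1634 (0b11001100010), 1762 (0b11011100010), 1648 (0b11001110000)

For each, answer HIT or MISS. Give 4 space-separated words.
vaddr=1761: (6,7) not in TLB -> MISS, insert
vaddr=1634: (6,3) not in TLB -> MISS, insert
vaddr=1762: (6,7) in TLB -> HIT
vaddr=1648: (6,3) in TLB -> HIT

Answer: MISS MISS HIT HIT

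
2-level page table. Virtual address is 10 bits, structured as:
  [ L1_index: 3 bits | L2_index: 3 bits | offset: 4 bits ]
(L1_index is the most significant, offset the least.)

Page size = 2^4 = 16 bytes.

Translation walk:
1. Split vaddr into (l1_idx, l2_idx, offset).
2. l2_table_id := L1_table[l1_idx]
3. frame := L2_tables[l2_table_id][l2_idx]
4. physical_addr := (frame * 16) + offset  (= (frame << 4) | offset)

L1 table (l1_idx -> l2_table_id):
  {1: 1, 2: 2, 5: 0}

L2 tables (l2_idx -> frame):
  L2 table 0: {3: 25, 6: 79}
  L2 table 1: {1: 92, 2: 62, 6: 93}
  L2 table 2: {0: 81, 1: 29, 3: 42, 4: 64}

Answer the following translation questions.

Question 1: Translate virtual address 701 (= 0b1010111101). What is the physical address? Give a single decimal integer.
Answer: 413

Derivation:
vaddr = 701 = 0b1010111101
Split: l1_idx=5, l2_idx=3, offset=13
L1[5] = 0
L2[0][3] = 25
paddr = 25 * 16 + 13 = 413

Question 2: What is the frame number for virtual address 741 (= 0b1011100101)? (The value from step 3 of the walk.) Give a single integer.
vaddr = 741: l1_idx=5, l2_idx=6
L1[5] = 0; L2[0][6] = 79

Answer: 79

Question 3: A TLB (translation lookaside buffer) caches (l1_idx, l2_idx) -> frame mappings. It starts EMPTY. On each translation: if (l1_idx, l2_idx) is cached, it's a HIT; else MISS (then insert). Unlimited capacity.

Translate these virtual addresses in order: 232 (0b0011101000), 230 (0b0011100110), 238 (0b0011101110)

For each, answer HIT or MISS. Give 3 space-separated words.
vaddr=232: (1,6) not in TLB -> MISS, insert
vaddr=230: (1,6) in TLB -> HIT
vaddr=238: (1,6) in TLB -> HIT

Answer: MISS HIT HIT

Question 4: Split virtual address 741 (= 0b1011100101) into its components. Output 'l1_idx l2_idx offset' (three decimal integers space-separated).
vaddr = 741 = 0b1011100101
  top 3 bits -> l1_idx = 5
  next 3 bits -> l2_idx = 6
  bottom 4 bits -> offset = 5

Answer: 5 6 5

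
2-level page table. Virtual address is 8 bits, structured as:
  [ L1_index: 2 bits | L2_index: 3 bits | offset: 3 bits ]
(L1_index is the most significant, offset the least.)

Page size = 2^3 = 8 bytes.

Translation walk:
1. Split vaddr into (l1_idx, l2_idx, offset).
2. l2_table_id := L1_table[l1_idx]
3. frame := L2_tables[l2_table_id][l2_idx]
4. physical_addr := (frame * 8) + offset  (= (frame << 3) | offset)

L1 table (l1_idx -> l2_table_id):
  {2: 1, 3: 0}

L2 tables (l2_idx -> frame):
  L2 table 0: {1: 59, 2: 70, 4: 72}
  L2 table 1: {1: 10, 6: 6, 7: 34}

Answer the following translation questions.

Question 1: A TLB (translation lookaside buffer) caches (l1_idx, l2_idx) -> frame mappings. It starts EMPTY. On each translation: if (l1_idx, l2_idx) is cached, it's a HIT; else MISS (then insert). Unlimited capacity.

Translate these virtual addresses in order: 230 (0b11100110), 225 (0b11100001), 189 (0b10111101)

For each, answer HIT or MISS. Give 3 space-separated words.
Answer: MISS HIT MISS

Derivation:
vaddr=230: (3,4) not in TLB -> MISS, insert
vaddr=225: (3,4) in TLB -> HIT
vaddr=189: (2,7) not in TLB -> MISS, insert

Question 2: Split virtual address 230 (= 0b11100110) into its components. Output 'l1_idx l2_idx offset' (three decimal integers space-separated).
Answer: 3 4 6

Derivation:
vaddr = 230 = 0b11100110
  top 2 bits -> l1_idx = 3
  next 3 bits -> l2_idx = 4
  bottom 3 bits -> offset = 6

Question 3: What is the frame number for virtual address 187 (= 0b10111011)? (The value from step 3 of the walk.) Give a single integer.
vaddr = 187: l1_idx=2, l2_idx=7
L1[2] = 1; L2[1][7] = 34

Answer: 34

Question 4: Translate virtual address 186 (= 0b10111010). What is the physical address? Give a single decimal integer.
vaddr = 186 = 0b10111010
Split: l1_idx=2, l2_idx=7, offset=2
L1[2] = 1
L2[1][7] = 34
paddr = 34 * 8 + 2 = 274

Answer: 274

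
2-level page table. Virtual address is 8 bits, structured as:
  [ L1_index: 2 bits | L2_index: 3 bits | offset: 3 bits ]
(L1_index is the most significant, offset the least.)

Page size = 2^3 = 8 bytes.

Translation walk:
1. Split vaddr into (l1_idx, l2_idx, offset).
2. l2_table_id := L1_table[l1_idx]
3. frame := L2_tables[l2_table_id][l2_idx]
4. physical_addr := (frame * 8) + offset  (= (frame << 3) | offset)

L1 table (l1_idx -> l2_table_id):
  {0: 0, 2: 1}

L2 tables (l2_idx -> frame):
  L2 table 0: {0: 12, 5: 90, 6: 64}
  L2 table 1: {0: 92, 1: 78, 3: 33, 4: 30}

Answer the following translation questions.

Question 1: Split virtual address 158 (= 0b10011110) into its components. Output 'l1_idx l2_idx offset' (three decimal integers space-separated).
Answer: 2 3 6

Derivation:
vaddr = 158 = 0b10011110
  top 2 bits -> l1_idx = 2
  next 3 bits -> l2_idx = 3
  bottom 3 bits -> offset = 6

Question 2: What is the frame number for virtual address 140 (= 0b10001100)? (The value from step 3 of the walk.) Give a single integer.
Answer: 78

Derivation:
vaddr = 140: l1_idx=2, l2_idx=1
L1[2] = 1; L2[1][1] = 78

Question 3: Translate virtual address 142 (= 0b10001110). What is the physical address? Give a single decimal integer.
vaddr = 142 = 0b10001110
Split: l1_idx=2, l2_idx=1, offset=6
L1[2] = 1
L2[1][1] = 78
paddr = 78 * 8 + 6 = 630

Answer: 630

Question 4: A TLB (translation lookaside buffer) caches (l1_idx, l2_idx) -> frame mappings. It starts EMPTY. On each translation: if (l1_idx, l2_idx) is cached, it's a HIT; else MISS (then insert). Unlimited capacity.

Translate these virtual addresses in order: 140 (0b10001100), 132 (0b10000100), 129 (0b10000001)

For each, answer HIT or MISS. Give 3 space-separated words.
Answer: MISS MISS HIT

Derivation:
vaddr=140: (2,1) not in TLB -> MISS, insert
vaddr=132: (2,0) not in TLB -> MISS, insert
vaddr=129: (2,0) in TLB -> HIT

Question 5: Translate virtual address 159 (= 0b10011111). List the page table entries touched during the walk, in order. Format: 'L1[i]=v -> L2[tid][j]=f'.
Answer: L1[2]=1 -> L2[1][3]=33

Derivation:
vaddr = 159 = 0b10011111
Split: l1_idx=2, l2_idx=3, offset=7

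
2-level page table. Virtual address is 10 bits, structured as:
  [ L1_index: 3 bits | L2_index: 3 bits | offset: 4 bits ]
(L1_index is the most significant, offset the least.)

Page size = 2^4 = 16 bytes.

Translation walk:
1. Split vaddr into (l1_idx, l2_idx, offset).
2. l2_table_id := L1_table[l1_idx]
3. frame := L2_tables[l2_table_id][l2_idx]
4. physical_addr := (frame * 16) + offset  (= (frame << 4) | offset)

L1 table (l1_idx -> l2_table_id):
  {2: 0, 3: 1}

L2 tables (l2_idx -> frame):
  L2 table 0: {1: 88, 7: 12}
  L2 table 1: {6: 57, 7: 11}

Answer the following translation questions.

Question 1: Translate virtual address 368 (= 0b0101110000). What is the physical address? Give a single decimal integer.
vaddr = 368 = 0b0101110000
Split: l1_idx=2, l2_idx=7, offset=0
L1[2] = 0
L2[0][7] = 12
paddr = 12 * 16 + 0 = 192

Answer: 192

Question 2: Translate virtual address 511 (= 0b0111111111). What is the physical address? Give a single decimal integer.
Answer: 191

Derivation:
vaddr = 511 = 0b0111111111
Split: l1_idx=3, l2_idx=7, offset=15
L1[3] = 1
L2[1][7] = 11
paddr = 11 * 16 + 15 = 191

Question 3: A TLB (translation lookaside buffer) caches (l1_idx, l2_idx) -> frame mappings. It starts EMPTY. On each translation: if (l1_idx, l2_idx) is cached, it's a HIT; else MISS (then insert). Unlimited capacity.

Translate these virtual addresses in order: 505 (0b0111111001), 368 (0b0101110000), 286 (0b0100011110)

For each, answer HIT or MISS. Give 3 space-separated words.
Answer: MISS MISS MISS

Derivation:
vaddr=505: (3,7) not in TLB -> MISS, insert
vaddr=368: (2,7) not in TLB -> MISS, insert
vaddr=286: (2,1) not in TLB -> MISS, insert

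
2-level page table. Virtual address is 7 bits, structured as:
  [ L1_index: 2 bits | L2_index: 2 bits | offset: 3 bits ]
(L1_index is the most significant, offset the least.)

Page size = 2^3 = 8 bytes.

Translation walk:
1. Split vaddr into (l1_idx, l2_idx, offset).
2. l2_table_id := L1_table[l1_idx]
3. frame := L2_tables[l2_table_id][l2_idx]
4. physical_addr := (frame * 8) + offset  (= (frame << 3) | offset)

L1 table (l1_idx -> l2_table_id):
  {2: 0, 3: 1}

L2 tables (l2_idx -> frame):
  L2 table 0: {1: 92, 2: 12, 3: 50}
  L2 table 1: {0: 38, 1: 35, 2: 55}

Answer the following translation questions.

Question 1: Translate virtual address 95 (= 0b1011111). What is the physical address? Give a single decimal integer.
vaddr = 95 = 0b1011111
Split: l1_idx=2, l2_idx=3, offset=7
L1[2] = 0
L2[0][3] = 50
paddr = 50 * 8 + 7 = 407

Answer: 407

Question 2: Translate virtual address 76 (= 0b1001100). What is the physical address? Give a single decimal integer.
Answer: 740

Derivation:
vaddr = 76 = 0b1001100
Split: l1_idx=2, l2_idx=1, offset=4
L1[2] = 0
L2[0][1] = 92
paddr = 92 * 8 + 4 = 740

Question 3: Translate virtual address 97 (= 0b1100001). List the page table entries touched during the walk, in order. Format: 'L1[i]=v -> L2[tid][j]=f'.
Answer: L1[3]=1 -> L2[1][0]=38

Derivation:
vaddr = 97 = 0b1100001
Split: l1_idx=3, l2_idx=0, offset=1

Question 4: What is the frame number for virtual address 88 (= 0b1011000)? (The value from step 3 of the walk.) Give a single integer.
Answer: 50

Derivation:
vaddr = 88: l1_idx=2, l2_idx=3
L1[2] = 0; L2[0][3] = 50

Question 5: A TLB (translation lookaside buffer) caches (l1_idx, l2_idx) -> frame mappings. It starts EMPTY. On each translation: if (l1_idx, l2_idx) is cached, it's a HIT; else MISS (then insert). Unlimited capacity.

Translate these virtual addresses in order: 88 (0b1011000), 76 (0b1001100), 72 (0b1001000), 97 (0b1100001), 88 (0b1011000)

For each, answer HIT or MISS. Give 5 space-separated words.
Answer: MISS MISS HIT MISS HIT

Derivation:
vaddr=88: (2,3) not in TLB -> MISS, insert
vaddr=76: (2,1) not in TLB -> MISS, insert
vaddr=72: (2,1) in TLB -> HIT
vaddr=97: (3,0) not in TLB -> MISS, insert
vaddr=88: (2,3) in TLB -> HIT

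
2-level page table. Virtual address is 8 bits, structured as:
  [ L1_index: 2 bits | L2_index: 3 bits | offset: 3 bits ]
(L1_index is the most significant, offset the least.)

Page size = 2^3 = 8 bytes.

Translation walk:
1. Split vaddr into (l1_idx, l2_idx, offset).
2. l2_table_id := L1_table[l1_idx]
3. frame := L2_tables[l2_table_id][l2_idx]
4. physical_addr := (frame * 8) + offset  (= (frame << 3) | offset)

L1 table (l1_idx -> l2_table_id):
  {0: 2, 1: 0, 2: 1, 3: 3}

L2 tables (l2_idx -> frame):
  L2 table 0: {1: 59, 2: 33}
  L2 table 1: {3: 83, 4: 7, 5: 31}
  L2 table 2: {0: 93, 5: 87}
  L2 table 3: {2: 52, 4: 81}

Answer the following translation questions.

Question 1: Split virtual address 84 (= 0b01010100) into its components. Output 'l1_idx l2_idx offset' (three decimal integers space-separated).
vaddr = 84 = 0b01010100
  top 2 bits -> l1_idx = 1
  next 3 bits -> l2_idx = 2
  bottom 3 bits -> offset = 4

Answer: 1 2 4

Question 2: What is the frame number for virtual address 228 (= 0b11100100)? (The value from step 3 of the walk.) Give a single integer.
vaddr = 228: l1_idx=3, l2_idx=4
L1[3] = 3; L2[3][4] = 81

Answer: 81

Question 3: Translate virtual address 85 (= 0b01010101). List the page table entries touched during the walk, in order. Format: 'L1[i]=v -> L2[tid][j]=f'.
vaddr = 85 = 0b01010101
Split: l1_idx=1, l2_idx=2, offset=5

Answer: L1[1]=0 -> L2[0][2]=33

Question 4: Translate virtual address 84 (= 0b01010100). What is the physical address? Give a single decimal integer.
Answer: 268

Derivation:
vaddr = 84 = 0b01010100
Split: l1_idx=1, l2_idx=2, offset=4
L1[1] = 0
L2[0][2] = 33
paddr = 33 * 8 + 4 = 268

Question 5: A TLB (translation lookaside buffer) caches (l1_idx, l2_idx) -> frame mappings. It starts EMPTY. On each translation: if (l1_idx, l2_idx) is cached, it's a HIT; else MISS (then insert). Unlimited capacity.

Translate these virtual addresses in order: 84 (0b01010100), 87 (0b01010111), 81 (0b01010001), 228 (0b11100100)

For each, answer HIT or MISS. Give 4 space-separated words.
vaddr=84: (1,2) not in TLB -> MISS, insert
vaddr=87: (1,2) in TLB -> HIT
vaddr=81: (1,2) in TLB -> HIT
vaddr=228: (3,4) not in TLB -> MISS, insert

Answer: MISS HIT HIT MISS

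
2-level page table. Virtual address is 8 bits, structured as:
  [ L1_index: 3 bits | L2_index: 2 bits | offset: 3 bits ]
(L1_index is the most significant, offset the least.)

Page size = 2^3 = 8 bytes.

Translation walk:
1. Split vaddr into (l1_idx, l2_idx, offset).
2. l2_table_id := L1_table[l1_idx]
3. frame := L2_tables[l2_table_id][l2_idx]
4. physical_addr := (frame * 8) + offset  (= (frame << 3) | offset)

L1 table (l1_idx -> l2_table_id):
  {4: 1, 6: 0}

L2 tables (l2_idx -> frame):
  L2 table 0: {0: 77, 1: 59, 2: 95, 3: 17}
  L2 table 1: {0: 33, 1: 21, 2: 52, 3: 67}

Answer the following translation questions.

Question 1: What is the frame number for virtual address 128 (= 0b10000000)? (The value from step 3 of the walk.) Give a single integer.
vaddr = 128: l1_idx=4, l2_idx=0
L1[4] = 1; L2[1][0] = 33

Answer: 33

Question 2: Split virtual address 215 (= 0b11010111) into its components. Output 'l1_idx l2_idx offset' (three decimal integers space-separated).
Answer: 6 2 7

Derivation:
vaddr = 215 = 0b11010111
  top 3 bits -> l1_idx = 6
  next 2 bits -> l2_idx = 2
  bottom 3 bits -> offset = 7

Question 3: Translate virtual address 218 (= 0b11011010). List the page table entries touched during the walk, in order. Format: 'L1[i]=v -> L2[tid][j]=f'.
Answer: L1[6]=0 -> L2[0][3]=17

Derivation:
vaddr = 218 = 0b11011010
Split: l1_idx=6, l2_idx=3, offset=2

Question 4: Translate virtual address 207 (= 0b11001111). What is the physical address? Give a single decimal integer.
vaddr = 207 = 0b11001111
Split: l1_idx=6, l2_idx=1, offset=7
L1[6] = 0
L2[0][1] = 59
paddr = 59 * 8 + 7 = 479

Answer: 479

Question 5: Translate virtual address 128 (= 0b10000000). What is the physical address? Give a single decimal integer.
vaddr = 128 = 0b10000000
Split: l1_idx=4, l2_idx=0, offset=0
L1[4] = 1
L2[1][0] = 33
paddr = 33 * 8 + 0 = 264

Answer: 264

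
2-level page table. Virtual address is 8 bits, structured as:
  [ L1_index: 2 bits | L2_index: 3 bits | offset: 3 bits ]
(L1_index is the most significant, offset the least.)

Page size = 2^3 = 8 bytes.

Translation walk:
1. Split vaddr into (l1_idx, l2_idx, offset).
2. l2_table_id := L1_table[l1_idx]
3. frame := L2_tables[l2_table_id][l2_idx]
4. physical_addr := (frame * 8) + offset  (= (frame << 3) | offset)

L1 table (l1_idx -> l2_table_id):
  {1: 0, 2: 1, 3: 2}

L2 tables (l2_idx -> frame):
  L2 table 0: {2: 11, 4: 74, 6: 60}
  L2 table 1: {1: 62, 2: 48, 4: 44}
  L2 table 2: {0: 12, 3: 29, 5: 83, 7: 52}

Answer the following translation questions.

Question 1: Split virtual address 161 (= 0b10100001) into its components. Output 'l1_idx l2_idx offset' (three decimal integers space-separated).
Answer: 2 4 1

Derivation:
vaddr = 161 = 0b10100001
  top 2 bits -> l1_idx = 2
  next 3 bits -> l2_idx = 4
  bottom 3 bits -> offset = 1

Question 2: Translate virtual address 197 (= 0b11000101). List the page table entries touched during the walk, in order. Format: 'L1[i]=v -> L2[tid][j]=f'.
Answer: L1[3]=2 -> L2[2][0]=12

Derivation:
vaddr = 197 = 0b11000101
Split: l1_idx=3, l2_idx=0, offset=5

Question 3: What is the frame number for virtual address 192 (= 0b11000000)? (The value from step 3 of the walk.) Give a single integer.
Answer: 12

Derivation:
vaddr = 192: l1_idx=3, l2_idx=0
L1[3] = 2; L2[2][0] = 12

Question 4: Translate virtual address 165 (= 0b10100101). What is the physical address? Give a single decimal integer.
Answer: 357

Derivation:
vaddr = 165 = 0b10100101
Split: l1_idx=2, l2_idx=4, offset=5
L1[2] = 1
L2[1][4] = 44
paddr = 44 * 8 + 5 = 357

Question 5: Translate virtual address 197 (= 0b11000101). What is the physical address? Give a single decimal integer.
vaddr = 197 = 0b11000101
Split: l1_idx=3, l2_idx=0, offset=5
L1[3] = 2
L2[2][0] = 12
paddr = 12 * 8 + 5 = 101

Answer: 101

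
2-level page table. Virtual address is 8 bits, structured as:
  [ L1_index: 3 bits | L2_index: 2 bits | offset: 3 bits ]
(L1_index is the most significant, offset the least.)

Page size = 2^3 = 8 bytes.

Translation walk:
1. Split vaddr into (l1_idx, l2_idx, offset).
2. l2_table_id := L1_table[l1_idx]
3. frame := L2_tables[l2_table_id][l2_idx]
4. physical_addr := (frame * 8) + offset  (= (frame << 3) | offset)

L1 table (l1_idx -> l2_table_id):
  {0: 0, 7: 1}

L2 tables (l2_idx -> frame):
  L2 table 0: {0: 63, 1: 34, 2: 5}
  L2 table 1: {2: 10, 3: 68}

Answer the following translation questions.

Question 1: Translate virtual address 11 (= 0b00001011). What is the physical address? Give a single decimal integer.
vaddr = 11 = 0b00001011
Split: l1_idx=0, l2_idx=1, offset=3
L1[0] = 0
L2[0][1] = 34
paddr = 34 * 8 + 3 = 275

Answer: 275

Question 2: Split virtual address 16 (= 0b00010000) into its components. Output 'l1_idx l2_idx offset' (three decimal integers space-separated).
vaddr = 16 = 0b00010000
  top 3 bits -> l1_idx = 0
  next 2 bits -> l2_idx = 2
  bottom 3 bits -> offset = 0

Answer: 0 2 0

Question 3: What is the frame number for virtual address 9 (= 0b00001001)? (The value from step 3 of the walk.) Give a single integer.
Answer: 34

Derivation:
vaddr = 9: l1_idx=0, l2_idx=1
L1[0] = 0; L2[0][1] = 34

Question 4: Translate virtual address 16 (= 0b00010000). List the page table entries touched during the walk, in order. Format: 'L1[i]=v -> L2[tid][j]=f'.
Answer: L1[0]=0 -> L2[0][2]=5

Derivation:
vaddr = 16 = 0b00010000
Split: l1_idx=0, l2_idx=2, offset=0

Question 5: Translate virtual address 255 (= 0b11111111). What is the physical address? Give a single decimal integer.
vaddr = 255 = 0b11111111
Split: l1_idx=7, l2_idx=3, offset=7
L1[7] = 1
L2[1][3] = 68
paddr = 68 * 8 + 7 = 551

Answer: 551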